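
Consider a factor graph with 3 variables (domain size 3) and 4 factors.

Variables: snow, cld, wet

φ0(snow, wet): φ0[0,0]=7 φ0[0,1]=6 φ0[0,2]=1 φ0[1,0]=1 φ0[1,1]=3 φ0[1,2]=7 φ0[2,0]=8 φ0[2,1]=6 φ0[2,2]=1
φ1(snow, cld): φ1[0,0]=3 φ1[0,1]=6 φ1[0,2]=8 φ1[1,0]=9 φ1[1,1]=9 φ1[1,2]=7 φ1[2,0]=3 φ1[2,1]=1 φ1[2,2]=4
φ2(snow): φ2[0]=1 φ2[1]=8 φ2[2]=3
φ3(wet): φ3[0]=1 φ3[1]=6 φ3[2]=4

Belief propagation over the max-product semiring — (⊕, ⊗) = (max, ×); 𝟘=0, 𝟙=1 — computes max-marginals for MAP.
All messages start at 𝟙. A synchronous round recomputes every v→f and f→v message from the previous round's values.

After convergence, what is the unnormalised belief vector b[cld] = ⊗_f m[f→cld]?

init: all messages = 𝟙 over 3 values
r1 m[φ0→snow] = [7, 7, 8]
r1 m[φ0→wet] = [8, 6, 7]
r1 m[φ1→snow] = [8, 9, 4]
r1 m[φ1→cld] = [9, 9, 8]
r1 m[φ2→snow] = [1, 8, 3]
r1 m[φ3→wet] = [1, 6, 4]
r1 m[snow→φ0] = [1, 1, 1]
r1 m[snow→φ1] = [1, 1, 1]
r1 m[snow→φ2] = [1, 1, 1]
r1 m[cld→φ1] = [1, 1, 1]
r1 m[wet→φ0] = [1, 1, 1]
r1 m[wet→φ3] = [1, 1, 1]
r2 m[φ0→snow] = [7, 7, 8]
r2 m[φ0→wet] = [8, 6, 7]
r2 m[φ1→snow] = [8, 9, 4]
r2 m[φ1→cld] = [9, 9, 8]
r2 m[φ2→snow] = [1, 8, 3]
r2 m[φ3→wet] = [1, 6, 4]
r2 m[snow→φ0] = [8, 72, 12]
r2 m[snow→φ1] = [7, 56, 24]
r2 m[snow→φ2] = [56, 63, 32]
r2 m[cld→φ1] = [1, 1, 1]
r2 m[wet→φ0] = [1, 6, 4]
r2 m[wet→φ3] = [8, 6, 7]
r3 m[φ0→snow] = [36, 28, 36]
r3 m[φ0→wet] = [96, 216, 504]
r3 m[φ1→snow] = [8, 9, 4]
r3 m[φ1→cld] = [504, 504, 392]
r3 m[φ2→snow] = [1, 8, 3]
r3 m[φ3→wet] = [1, 6, 4]
r3 m[snow→φ0] = [8, 72, 12]
r3 m[snow→φ1] = [7, 56, 24]
r3 m[snow→φ2] = [56, 63, 32]
r3 m[cld→φ1] = [1, 1, 1]
r3 m[wet→φ0] = [1, 6, 4]
r3 m[wet→φ3] = [8, 6, 7]
r4 m[φ0→snow] = [36, 28, 36]
r4 m[φ0→wet] = [96, 216, 504]
r4 m[φ1→snow] = [8, 9, 4]
r4 m[φ1→cld] = [504, 504, 392]
r4 m[φ2→snow] = [1, 8, 3]
r4 m[φ3→wet] = [1, 6, 4]
r4 m[snow→φ0] = [8, 72, 12]
r4 m[snow→φ1] = [36, 224, 108]
r4 m[snow→φ2] = [288, 252, 144]
r4 m[cld→φ1] = [1, 1, 1]
r4 m[wet→φ0] = [1, 6, 4]
r4 m[wet→φ3] = [96, 216, 504]
r5 m[φ0→snow] = [36, 28, 36]
r5 m[φ0→wet] = [96, 216, 504]
r5 m[φ1→snow] = [8, 9, 4]
r5 m[φ1→cld] = [2016, 2016, 1568]
r5 m[φ2→snow] = [1, 8, 3]
r5 m[φ3→wet] = [1, 6, 4]
r5 m[snow→φ0] = [8, 72, 12]
r5 m[snow→φ1] = [36, 224, 108]
r5 m[snow→φ2] = [288, 252, 144]
r5 m[cld→φ1] = [1, 1, 1]
r5 m[wet→φ0] = [1, 6, 4]
r5 m[wet→φ3] = [96, 216, 504]
r6 m[φ0→snow] = [36, 28, 36]
r6 m[φ0→wet] = [96, 216, 504]
r6 m[φ1→snow] = [8, 9, 4]
r6 m[φ1→cld] = [2016, 2016, 1568]
r6 m[φ2→snow] = [1, 8, 3]
r6 m[φ3→wet] = [1, 6, 4]
r6 m[snow→φ0] = [8, 72, 12]
r6 m[snow→φ1] = [36, 224, 108]
r6 m[snow→φ2] = [288, 252, 144]
r6 m[cld→φ1] = [1, 1, 1]
r6 m[wet→φ0] = [1, 6, 4]
r6 m[wet→φ3] = [96, 216, 504]
fixed point reached at round 6
b[cld] = ⊗ incoming = [2016, 2016, 1568]

b[cld] = [2016, 2016, 1568]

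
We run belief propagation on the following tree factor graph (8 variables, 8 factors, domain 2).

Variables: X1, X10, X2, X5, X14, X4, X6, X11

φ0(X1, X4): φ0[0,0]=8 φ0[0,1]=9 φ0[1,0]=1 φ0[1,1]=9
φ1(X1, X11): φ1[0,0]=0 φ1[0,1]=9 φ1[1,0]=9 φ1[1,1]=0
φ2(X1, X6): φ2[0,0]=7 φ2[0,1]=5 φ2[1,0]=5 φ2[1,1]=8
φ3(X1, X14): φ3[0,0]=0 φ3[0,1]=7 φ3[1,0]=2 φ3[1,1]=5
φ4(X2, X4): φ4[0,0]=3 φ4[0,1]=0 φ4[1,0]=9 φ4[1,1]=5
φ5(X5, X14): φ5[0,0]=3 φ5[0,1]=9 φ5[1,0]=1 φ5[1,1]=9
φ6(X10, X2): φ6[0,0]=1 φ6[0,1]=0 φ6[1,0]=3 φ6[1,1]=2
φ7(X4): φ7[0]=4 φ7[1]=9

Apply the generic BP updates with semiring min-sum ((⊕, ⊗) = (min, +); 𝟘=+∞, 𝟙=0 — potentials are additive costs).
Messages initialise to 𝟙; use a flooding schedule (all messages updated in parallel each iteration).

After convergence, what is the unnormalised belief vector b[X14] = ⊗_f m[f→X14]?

init: all messages = 𝟙 over 2 values
r1 m[φ0→X1] = [8, 1]
r1 m[φ0→X4] = [1, 9]
r1 m[φ1→X1] = [0, 0]
r1 m[φ1→X11] = [0, 0]
r1 m[φ2→X1] = [5, 5]
r1 m[φ2→X6] = [5, 5]
r1 m[φ3→X1] = [0, 2]
r1 m[φ3→X14] = [0, 5]
r1 m[φ4→X2] = [0, 5]
r1 m[φ4→X4] = [3, 0]
r1 m[φ5→X5] = [3, 1]
r1 m[φ5→X14] = [1, 9]
r1 m[φ6→X10] = [0, 2]
r1 m[φ6→X2] = [1, 0]
r1 m[φ7→X4] = [4, 9]
r1 m[X1→φ0] = [0, 0]
r1 m[X1→φ1] = [0, 0]
r1 m[X1→φ2] = [0, 0]
r1 m[X1→φ3] = [0, 0]
r1 m[X10→φ6] = [0, 0]
r1 m[X2→φ4] = [0, 0]
r1 m[X2→φ6] = [0, 0]
r1 m[X5→φ5] = [0, 0]
r1 m[X14→φ3] = [0, 0]
r1 m[X14→φ5] = [0, 0]
r1 m[X4→φ0] = [0, 0]
r1 m[X4→φ4] = [0, 0]
r1 m[X4→φ7] = [0, 0]
r1 m[X6→φ2] = [0, 0]
r1 m[X11→φ1] = [0, 0]
r2 m[φ0→X1] = [8, 1]
r2 m[φ0→X4] = [1, 9]
r2 m[φ1→X1] = [0, 0]
r2 m[φ1→X11] = [0, 0]
r2 m[φ2→X1] = [5, 5]
r2 m[φ2→X6] = [5, 5]
r2 m[φ3→X1] = [0, 2]
r2 m[φ3→X14] = [0, 5]
r2 m[φ4→X2] = [0, 5]
r2 m[φ4→X4] = [3, 0]
r2 m[φ5→X5] = [3, 1]
r2 m[φ5→X14] = [1, 9]
r2 m[φ6→X10] = [0, 2]
r2 m[φ6→X2] = [1, 0]
r2 m[φ7→X4] = [4, 9]
r2 m[X1→φ0] = [5, 7]
r2 m[X1→φ1] = [13, 8]
r2 m[X1→φ2] = [8, 3]
r2 m[X1→φ3] = [13, 6]
r2 m[X10→φ6] = [0, 0]
r2 m[X2→φ4] = [1, 0]
r2 m[X2→φ6] = [0, 5]
r2 m[X5→φ5] = [0, 0]
r2 m[X14→φ3] = [1, 9]
r2 m[X14→φ5] = [0, 5]
r2 m[X4→φ0] = [7, 9]
r2 m[X4→φ4] = [5, 18]
r2 m[X4→φ7] = [4, 9]
r2 m[X6→φ2] = [0, 0]
r2 m[X11→φ1] = [0, 0]
r3 m[φ0→X1] = [15, 8]
r3 m[φ0→X4] = [8, 14]
r3 m[φ1→X1] = [0, 0]
r3 m[φ1→X11] = [13, 8]
r3 m[φ2→X1] = [5, 5]
r3 m[φ2→X6] = [8, 11]
r3 m[φ3→X1] = [1, 3]
r3 m[φ3→X14] = [8, 11]
r3 m[φ4→X2] = [8, 14]
r3 m[φ4→X4] = [4, 1]
r3 m[φ5→X5] = [3, 1]
r3 m[φ5→X14] = [1, 9]
r3 m[φ6→X10] = [1, 3]
r3 m[φ6→X2] = [1, 0]
r3 m[φ7→X4] = [4, 9]
r3 m[X1→φ0] = [5, 7]
r3 m[X1→φ1] = [13, 8]
r3 m[X1→φ2] = [8, 3]
r3 m[X1→φ3] = [13, 6]
r3 m[X10→φ6] = [0, 0]
r3 m[X2→φ4] = [1, 0]
r3 m[X2→φ6] = [0, 5]
r3 m[X5→φ5] = [0, 0]
r3 m[X14→φ3] = [1, 9]
r3 m[X14→φ5] = [0, 5]
r3 m[X4→φ0] = [7, 9]
r3 m[X4→φ4] = [5, 18]
r3 m[X4→φ7] = [4, 9]
r3 m[X6→φ2] = [0, 0]
r3 m[X11→φ1] = [0, 0]
r4 m[φ0→X1] = [15, 8]
r4 m[φ0→X4] = [8, 14]
r4 m[φ1→X1] = [0, 0]
r4 m[φ1→X11] = [13, 8]
r4 m[φ2→X1] = [5, 5]
r4 m[φ2→X6] = [8, 11]
r4 m[φ3→X1] = [1, 3]
r4 m[φ3→X14] = [8, 11]
r4 m[φ4→X2] = [8, 14]
r4 m[φ4→X4] = [4, 1]
r4 m[φ5→X5] = [3, 1]
r4 m[φ5→X14] = [1, 9]
r4 m[φ6→X10] = [1, 3]
r4 m[φ6→X2] = [1, 0]
r4 m[φ7→X4] = [4, 9]
r4 m[X1→φ0] = [6, 8]
r4 m[X1→φ1] = [21, 16]
r4 m[X1→φ2] = [16, 11]
r4 m[X1→φ3] = [20, 13]
r4 m[X10→φ6] = [0, 0]
r4 m[X2→φ4] = [1, 0]
r4 m[X2→φ6] = [8, 14]
r4 m[X5→φ5] = [0, 0]
r4 m[X14→φ3] = [1, 9]
r4 m[X14→φ5] = [8, 11]
r4 m[X4→φ0] = [8, 10]
r4 m[X4→φ4] = [12, 23]
r4 m[X4→φ7] = [12, 15]
r4 m[X6→φ2] = [0, 0]
r4 m[X11→φ1] = [0, 0]
r5 m[φ0→X1] = [16, 9]
r5 m[φ0→X4] = [9, 15]
r5 m[φ1→X1] = [0, 0]
r5 m[φ1→X11] = [21, 16]
r5 m[φ2→X1] = [5, 5]
r5 m[φ2→X6] = [16, 19]
r5 m[φ3→X1] = [1, 3]
r5 m[φ3→X14] = [15, 18]
r5 m[φ4→X2] = [15, 21]
r5 m[φ4→X4] = [4, 1]
r5 m[φ5→X5] = [11, 9]
r5 m[φ5→X14] = [1, 9]
r5 m[φ6→X10] = [9, 11]
r5 m[φ6→X2] = [1, 0]
r5 m[φ7→X4] = [4, 9]
r5 m[X1→φ0] = [6, 8]
r5 m[X1→φ1] = [21, 16]
r5 m[X1→φ2] = [16, 11]
r5 m[X1→φ3] = [20, 13]
r5 m[X10→φ6] = [0, 0]
r5 m[X2→φ4] = [1, 0]
r5 m[X2→φ6] = [8, 14]
r5 m[X5→φ5] = [0, 0]
r5 m[X14→φ3] = [1, 9]
r5 m[X14→φ5] = [8, 11]
r5 m[X4→φ0] = [8, 10]
r5 m[X4→φ4] = [12, 23]
r5 m[X4→φ7] = [12, 15]
r5 m[X6→φ2] = [0, 0]
r5 m[X11→φ1] = [0, 0]
r6 m[φ0→X1] = [16, 9]
r6 m[φ0→X4] = [9, 15]
r6 m[φ1→X1] = [0, 0]
r6 m[φ1→X11] = [21, 16]
r6 m[φ2→X1] = [5, 5]
r6 m[φ2→X6] = [16, 19]
r6 m[φ3→X1] = [1, 3]
r6 m[φ3→X14] = [15, 18]
r6 m[φ4→X2] = [15, 21]
r6 m[φ4→X4] = [4, 1]
r6 m[φ5→X5] = [11, 9]
r6 m[φ5→X14] = [1, 9]
r6 m[φ6→X10] = [9, 11]
r6 m[φ6→X2] = [1, 0]
r6 m[φ7→X4] = [4, 9]
r6 m[X1→φ0] = [6, 8]
r6 m[X1→φ1] = [22, 17]
r6 m[X1→φ2] = [17, 12]
r6 m[X1→φ3] = [21, 14]
r6 m[X10→φ6] = [0, 0]
r6 m[X2→φ4] = [1, 0]
r6 m[X2→φ6] = [15, 21]
r6 m[X5→φ5] = [0, 0]
r6 m[X14→φ3] = [1, 9]
r6 m[X14→φ5] = [15, 18]
r6 m[X4→φ0] = [8, 10]
r6 m[X4→φ4] = [13, 24]
r6 m[X4→φ7] = [13, 16]
r6 m[X6→φ2] = [0, 0]
r6 m[X11→φ1] = [0, 0]
r7 m[φ0→X1] = [16, 9]
r7 m[φ0→X4] = [9, 15]
r7 m[φ1→X1] = [0, 0]
r7 m[φ1→X11] = [22, 17]
r7 m[φ2→X1] = [5, 5]
r7 m[φ2→X6] = [17, 20]
r7 m[φ3→X1] = [1, 3]
r7 m[φ3→X14] = [16, 19]
r7 m[φ4→X2] = [16, 22]
r7 m[φ4→X4] = [4, 1]
r7 m[φ5→X5] = [18, 16]
r7 m[φ5→X14] = [1, 9]
r7 m[φ6→X10] = [16, 18]
r7 m[φ6→X2] = [1, 0]
r7 m[φ7→X4] = [4, 9]
r7 m[X1→φ0] = [6, 8]
r7 m[X1→φ1] = [22, 17]
r7 m[X1→φ2] = [17, 12]
r7 m[X1→φ3] = [21, 14]
r7 m[X10→φ6] = [0, 0]
r7 m[X2→φ4] = [1, 0]
r7 m[X2→φ6] = [15, 21]
r7 m[X5→φ5] = [0, 0]
r7 m[X14→φ3] = [1, 9]
r7 m[X14→φ5] = [15, 18]
r7 m[X4→φ0] = [8, 10]
r7 m[X4→φ4] = [13, 24]
r7 m[X4→φ7] = [13, 16]
r7 m[X6→φ2] = [0, 0]
r7 m[X11→φ1] = [0, 0]
r8 m[φ0→X1] = [16, 9]
r8 m[φ0→X4] = [9, 15]
r8 m[φ1→X1] = [0, 0]
r8 m[φ1→X11] = [22, 17]
r8 m[φ2→X1] = [5, 5]
r8 m[φ2→X6] = [17, 20]
r8 m[φ3→X1] = [1, 3]
r8 m[φ3→X14] = [16, 19]
r8 m[φ4→X2] = [16, 22]
r8 m[φ4→X4] = [4, 1]
r8 m[φ5→X5] = [18, 16]
r8 m[φ5→X14] = [1, 9]
r8 m[φ6→X10] = [16, 18]
r8 m[φ6→X2] = [1, 0]
r8 m[φ7→X4] = [4, 9]
r8 m[X1→φ0] = [6, 8]
r8 m[X1→φ1] = [22, 17]
r8 m[X1→φ2] = [17, 12]
r8 m[X1→φ3] = [21, 14]
r8 m[X10→φ6] = [0, 0]
r8 m[X2→φ4] = [1, 0]
r8 m[X2→φ6] = [16, 22]
r8 m[X5→φ5] = [0, 0]
r8 m[X14→φ3] = [1, 9]
r8 m[X14→φ5] = [16, 19]
r8 m[X4→φ0] = [8, 10]
r8 m[X4→φ4] = [13, 24]
r8 m[X4→φ7] = [13, 16]
r8 m[X6→φ2] = [0, 0]
r8 m[X11→φ1] = [0, 0]
r9 m[φ0→X1] = [16, 9]
r9 m[φ0→X4] = [9, 15]
r9 m[φ1→X1] = [0, 0]
r9 m[φ1→X11] = [22, 17]
r9 m[φ2→X1] = [5, 5]
r9 m[φ2→X6] = [17, 20]
r9 m[φ3→X1] = [1, 3]
r9 m[φ3→X14] = [16, 19]
r9 m[φ4→X2] = [16, 22]
r9 m[φ4→X4] = [4, 1]
r9 m[φ5→X5] = [19, 17]
r9 m[φ5→X14] = [1, 9]
r9 m[φ6→X10] = [17, 19]
r9 m[φ6→X2] = [1, 0]
r9 m[φ7→X4] = [4, 9]
r9 m[X1→φ0] = [6, 8]
r9 m[X1→φ1] = [22, 17]
r9 m[X1→φ2] = [17, 12]
r9 m[X1→φ3] = [21, 14]
r9 m[X10→φ6] = [0, 0]
r9 m[X2→φ4] = [1, 0]
r9 m[X2→φ6] = [16, 22]
r9 m[X5→φ5] = [0, 0]
r9 m[X14→φ3] = [1, 9]
r9 m[X14→φ5] = [16, 19]
r9 m[X4→φ0] = [8, 10]
r9 m[X4→φ4] = [13, 24]
r9 m[X4→φ7] = [13, 16]
r9 m[X6→φ2] = [0, 0]
r9 m[X11→φ1] = [0, 0]
r10 m[φ0→X1] = [16, 9]
r10 m[φ0→X4] = [9, 15]
r10 m[φ1→X1] = [0, 0]
r10 m[φ1→X11] = [22, 17]
r10 m[φ2→X1] = [5, 5]
r10 m[φ2→X6] = [17, 20]
r10 m[φ3→X1] = [1, 3]
r10 m[φ3→X14] = [16, 19]
r10 m[φ4→X2] = [16, 22]
r10 m[φ4→X4] = [4, 1]
r10 m[φ5→X5] = [19, 17]
r10 m[φ5→X14] = [1, 9]
r10 m[φ6→X10] = [17, 19]
r10 m[φ6→X2] = [1, 0]
r10 m[φ7→X4] = [4, 9]
r10 m[X1→φ0] = [6, 8]
r10 m[X1→φ1] = [22, 17]
r10 m[X1→φ2] = [17, 12]
r10 m[X1→φ3] = [21, 14]
r10 m[X10→φ6] = [0, 0]
r10 m[X2→φ4] = [1, 0]
r10 m[X2→φ6] = [16, 22]
r10 m[X5→φ5] = [0, 0]
r10 m[X14→φ3] = [1, 9]
r10 m[X14→φ5] = [16, 19]
r10 m[X4→φ0] = [8, 10]
r10 m[X4→φ4] = [13, 24]
r10 m[X4→φ7] = [13, 16]
r10 m[X6→φ2] = [0, 0]
r10 m[X11→φ1] = [0, 0]
fixed point reached at round 10
b[X14] = ⊗ incoming = [17, 28]

b[X14] = [17, 28]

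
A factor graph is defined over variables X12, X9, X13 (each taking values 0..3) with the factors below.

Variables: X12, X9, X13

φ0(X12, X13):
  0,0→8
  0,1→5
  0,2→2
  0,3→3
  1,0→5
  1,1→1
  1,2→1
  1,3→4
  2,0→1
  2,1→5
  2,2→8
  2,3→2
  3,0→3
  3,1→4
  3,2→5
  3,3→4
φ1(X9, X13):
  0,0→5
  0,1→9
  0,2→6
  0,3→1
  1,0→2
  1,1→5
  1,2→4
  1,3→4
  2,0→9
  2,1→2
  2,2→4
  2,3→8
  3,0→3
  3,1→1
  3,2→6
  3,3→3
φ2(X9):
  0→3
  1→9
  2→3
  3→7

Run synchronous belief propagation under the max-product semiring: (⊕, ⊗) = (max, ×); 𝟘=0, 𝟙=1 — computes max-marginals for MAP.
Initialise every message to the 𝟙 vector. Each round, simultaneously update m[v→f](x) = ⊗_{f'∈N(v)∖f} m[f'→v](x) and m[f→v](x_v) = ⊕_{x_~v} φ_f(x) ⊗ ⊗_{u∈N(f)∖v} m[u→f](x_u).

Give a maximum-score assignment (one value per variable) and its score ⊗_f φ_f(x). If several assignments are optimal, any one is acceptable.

assignment: (X12=2, X9=3, X13=2); score = 336

init: all messages = 𝟙 over 4 values
r1 m[φ0→X12] = [8, 5, 8, 5]
r1 m[φ0→X13] = [8, 5, 8, 4]
r1 m[φ1→X9] = [9, 5, 9, 6]
r1 m[φ1→X13] = [9, 9, 6, 8]
r1 m[φ2→X9] = [3, 9, 3, 7]
r1 m[X12→φ0] = [1, 1, 1, 1]
r1 m[X9→φ1] = [1, 1, 1, 1]
r1 m[X9→φ2] = [1, 1, 1, 1]
r1 m[X13→φ0] = [1, 1, 1, 1]
r1 m[X13→φ1] = [1, 1, 1, 1]
r2 m[φ0→X12] = [8, 5, 8, 5]
r2 m[φ0→X13] = [8, 5, 8, 4]
r2 m[φ1→X9] = [9, 5, 9, 6]
r2 m[φ1→X13] = [9, 9, 6, 8]
r2 m[φ2→X9] = [3, 9, 3, 7]
r2 m[X12→φ0] = [1, 1, 1, 1]
r2 m[X9→φ1] = [3, 9, 3, 7]
r2 m[X9→φ2] = [9, 5, 9, 6]
r2 m[X13→φ0] = [9, 9, 6, 8]
r2 m[X13→φ1] = [8, 5, 8, 4]
r3 m[φ0→X12] = [72, 45, 48, 36]
r3 m[φ0→X13] = [8, 5, 8, 4]
r3 m[φ1→X9] = [48, 32, 72, 48]
r3 m[φ1→X13] = [27, 45, 42, 36]
r3 m[φ2→X9] = [3, 9, 3, 7]
r3 m[X12→φ0] = [1, 1, 1, 1]
r3 m[X9→φ1] = [3, 9, 3, 7]
r3 m[X9→φ2] = [9, 5, 9, 6]
r3 m[X13→φ0] = [9, 9, 6, 8]
r3 m[X13→φ1] = [8, 5, 8, 4]
r4 m[φ0→X12] = [72, 45, 48, 36]
r4 m[φ0→X13] = [8, 5, 8, 4]
r4 m[φ1→X9] = [48, 32, 72, 48]
r4 m[φ1→X13] = [27, 45, 42, 36]
r4 m[φ2→X9] = [3, 9, 3, 7]
r4 m[X12→φ0] = [1, 1, 1, 1]
r4 m[X9→φ1] = [3, 9, 3, 7]
r4 m[X9→φ2] = [48, 32, 72, 48]
r4 m[X13→φ0] = [27, 45, 42, 36]
r4 m[X13→φ1] = [8, 5, 8, 4]
r5 m[φ0→X12] = [225, 144, 336, 210]
r5 m[φ0→X13] = [8, 5, 8, 4]
r5 m[φ1→X9] = [48, 32, 72, 48]
r5 m[φ1→X13] = [27, 45, 42, 36]
r5 m[φ2→X9] = [3, 9, 3, 7]
r5 m[X12→φ0] = [1, 1, 1, 1]
r5 m[X9→φ1] = [3, 9, 3, 7]
r5 m[X9→φ2] = [48, 32, 72, 48]
r5 m[X13→φ0] = [27, 45, 42, 36]
r5 m[X13→φ1] = [8, 5, 8, 4]
r6 m[φ0→X12] = [225, 144, 336, 210]
r6 m[φ0→X13] = [8, 5, 8, 4]
r6 m[φ1→X9] = [48, 32, 72, 48]
r6 m[φ1→X13] = [27, 45, 42, 36]
r6 m[φ2→X9] = [3, 9, 3, 7]
r6 m[X12→φ0] = [1, 1, 1, 1]
r6 m[X9→φ1] = [3, 9, 3, 7]
r6 m[X9→φ2] = [48, 32, 72, 48]
r6 m[X13→φ0] = [27, 45, 42, 36]
r6 m[X13→φ1] = [8, 5, 8, 4]
fixed point reached at round 6
traceback from X12: (X12=2, X9=3, X13=2), score=336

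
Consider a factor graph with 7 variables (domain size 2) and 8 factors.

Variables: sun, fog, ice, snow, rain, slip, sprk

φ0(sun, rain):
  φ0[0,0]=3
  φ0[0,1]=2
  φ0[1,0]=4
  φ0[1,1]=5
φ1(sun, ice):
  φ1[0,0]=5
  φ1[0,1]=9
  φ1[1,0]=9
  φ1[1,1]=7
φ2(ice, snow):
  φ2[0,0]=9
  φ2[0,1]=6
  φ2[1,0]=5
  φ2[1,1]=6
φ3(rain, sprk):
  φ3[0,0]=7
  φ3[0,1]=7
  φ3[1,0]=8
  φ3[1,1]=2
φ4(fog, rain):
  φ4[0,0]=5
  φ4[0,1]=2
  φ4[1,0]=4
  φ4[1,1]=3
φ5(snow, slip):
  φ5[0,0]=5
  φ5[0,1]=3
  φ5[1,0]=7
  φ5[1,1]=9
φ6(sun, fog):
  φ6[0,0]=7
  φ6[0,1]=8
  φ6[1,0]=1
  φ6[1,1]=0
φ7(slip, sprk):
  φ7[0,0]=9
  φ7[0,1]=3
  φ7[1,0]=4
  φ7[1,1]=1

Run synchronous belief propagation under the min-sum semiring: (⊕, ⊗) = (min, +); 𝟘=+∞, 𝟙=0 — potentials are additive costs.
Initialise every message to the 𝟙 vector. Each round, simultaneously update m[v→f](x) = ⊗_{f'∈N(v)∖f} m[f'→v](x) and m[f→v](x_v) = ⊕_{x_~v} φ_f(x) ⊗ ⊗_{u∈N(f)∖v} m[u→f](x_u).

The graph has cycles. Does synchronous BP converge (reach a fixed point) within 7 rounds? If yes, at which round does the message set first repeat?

NOT CONVERGED within 7 rounds

init: all messages = 𝟙 over 2 values
r1 m[φ0→sun] = [2, 4]
r1 m[φ0→rain] = [3, 2]
r1 m[φ1→sun] = [5, 7]
r1 m[φ1→ice] = [5, 7]
r1 m[φ2→ice] = [6, 5]
r1 m[φ2→snow] = [5, 6]
r1 m[φ3→rain] = [7, 2]
r1 m[φ3→sprk] = [7, 2]
r1 m[φ4→fog] = [2, 3]
r1 m[φ4→rain] = [4, 2]
r1 m[φ5→snow] = [3, 7]
r1 m[φ5→slip] = [5, 3]
r1 m[φ6→sun] = [7, 0]
r1 m[φ6→fog] = [1, 0]
r1 m[φ7→slip] = [3, 1]
r1 m[φ7→sprk] = [4, 1]
r1 m[sun→φ0] = [0, 0]
r1 m[sun→φ1] = [0, 0]
r1 m[sun→φ6] = [0, 0]
r1 m[fog→φ4] = [0, 0]
r1 m[fog→φ6] = [0, 0]
r1 m[ice→φ1] = [0, 0]
r1 m[ice→φ2] = [0, 0]
r1 m[snow→φ2] = [0, 0]
r1 m[snow→φ5] = [0, 0]
r1 m[rain→φ0] = [0, 0]
r1 m[rain→φ3] = [0, 0]
r1 m[rain→φ4] = [0, 0]
r1 m[slip→φ5] = [0, 0]
r1 m[slip→φ7] = [0, 0]
r1 m[sprk→φ3] = [0, 0]
r1 m[sprk→φ7] = [0, 0]
r2 m[φ0→sun] = [2, 4]
r2 m[φ0→rain] = [3, 2]
r2 m[φ1→sun] = [5, 7]
r2 m[φ1→ice] = [5, 7]
r2 m[φ2→ice] = [6, 5]
r2 m[φ2→snow] = [5, 6]
r2 m[φ3→rain] = [7, 2]
r2 m[φ3→sprk] = [7, 2]
r2 m[φ4→fog] = [2, 3]
r2 m[φ4→rain] = [4, 2]
r2 m[φ5→snow] = [3, 7]
r2 m[φ5→slip] = [5, 3]
r2 m[φ6→sun] = [7, 0]
r2 m[φ6→fog] = [1, 0]
r2 m[φ7→slip] = [3, 1]
r2 m[φ7→sprk] = [4, 1]
r2 m[sun→φ0] = [12, 7]
r2 m[sun→φ1] = [9, 4]
r2 m[sun→φ6] = [7, 11]
r2 m[fog→φ4] = [1, 0]
r2 m[fog→φ6] = [2, 3]
r2 m[ice→φ1] = [6, 5]
r2 m[ice→φ2] = [5, 7]
r2 m[snow→φ2] = [3, 7]
r2 m[snow→φ5] = [5, 6]
r2 m[rain→φ0] = [11, 4]
r2 m[rain→φ3] = [7, 4]
r2 m[rain→φ4] = [10, 4]
r2 m[slip→φ5] = [3, 1]
r2 m[slip→φ7] = [5, 3]
r2 m[sprk→φ3] = [4, 1]
r2 m[sprk→φ7] = [7, 2]
r3 m[φ0→sun] = [6, 9]
r3 m[φ0→rain] = [11, 12]
r3 m[φ1→sun] = [11, 12]
r3 m[φ1→ice] = [13, 11]
r3 m[φ2→ice] = [12, 8]
r3 m[φ2→snow] = [12, 11]
r3 m[φ3→rain] = [8, 3]
r3 m[φ3→sprk] = [12, 6]
r3 m[φ4→fog] = [6, 7]
r3 m[φ4→rain] = [4, 3]
r3 m[φ5→snow] = [4, 10]
r3 m[φ5→slip] = [10, 8]
r3 m[φ6→sun] = [9, 3]
r3 m[φ6→fog] = [12, 11]
r3 m[φ7→slip] = [5, 3]
r3 m[φ7→sprk] = [7, 4]
r3 m[sun→φ0] = [12, 7]
r3 m[sun→φ1] = [9, 4]
r3 m[sun→φ6] = [7, 11]
r3 m[fog→φ4] = [1, 0]
r3 m[fog→φ6] = [2, 3]
r3 m[ice→φ1] = [6, 5]
r3 m[ice→φ2] = [5, 7]
r3 m[snow→φ2] = [3, 7]
r3 m[snow→φ5] = [5, 6]
r3 m[rain→φ0] = [11, 4]
r3 m[rain→φ3] = [7, 4]
r3 m[rain→φ4] = [10, 4]
r3 m[slip→φ5] = [3, 1]
r3 m[slip→φ7] = [5, 3]
r3 m[sprk→φ3] = [4, 1]
r3 m[sprk→φ7] = [7, 2]
r4 m[φ0→sun] = [6, 9]
r4 m[φ0→rain] = [11, 12]
r4 m[φ1→sun] = [11, 12]
r4 m[φ1→ice] = [13, 11]
r4 m[φ2→ice] = [12, 8]
r4 m[φ2→snow] = [12, 11]
r4 m[φ3→rain] = [8, 3]
r4 m[φ3→sprk] = [12, 6]
r4 m[φ4→fog] = [6, 7]
r4 m[φ4→rain] = [4, 3]
r4 m[φ5→snow] = [4, 10]
r4 m[φ5→slip] = [10, 8]
r4 m[φ6→sun] = [9, 3]
r4 m[φ6→fog] = [12, 11]
r4 m[φ7→slip] = [5, 3]
r4 m[φ7→sprk] = [7, 4]
r4 m[sun→φ0] = [20, 15]
r4 m[sun→φ1] = [15, 12]
r4 m[sun→φ6] = [17, 21]
r4 m[fog→φ4] = [12, 11]
r4 m[fog→φ6] = [6, 7]
r4 m[ice→φ1] = [12, 8]
r4 m[ice→φ2] = [13, 11]
r4 m[snow→φ2] = [4, 10]
r4 m[snow→φ5] = [12, 11]
r4 m[rain→φ0] = [12, 6]
r4 m[rain→φ3] = [15, 15]
r4 m[rain→φ4] = [19, 15]
r4 m[slip→φ5] = [5, 3]
r4 m[slip→φ7] = [10, 8]
r4 m[sprk→φ3] = [7, 4]
r4 m[sprk→φ7] = [12, 6]
r5 m[φ0→sun] = [8, 11]
r5 m[φ0→rain] = [19, 20]
r5 m[φ1→sun] = [17, 15]
r5 m[φ1→ice] = [20, 19]
r5 m[φ2→ice] = [13, 9]
r5 m[φ2→snow] = [16, 17]
r5 m[φ3→rain] = [11, 6]
r5 m[φ3→sprk] = [22, 17]
r5 m[φ4→fog] = [17, 18]
r5 m[φ4→rain] = [15, 14]
r5 m[φ5→snow] = [6, 12]
r5 m[φ5→slip] = [17, 15]
r5 m[φ6→sun] = [13, 7]
r5 m[φ6→fog] = [22, 21]
r5 m[φ7→slip] = [9, 7]
r5 m[φ7→sprk] = [12, 9]
r5 m[sun→φ0] = [20, 15]
r5 m[sun→φ1] = [15, 12]
r5 m[sun→φ6] = [17, 21]
r5 m[fog→φ4] = [12, 11]
r5 m[fog→φ6] = [6, 7]
r5 m[ice→φ1] = [12, 8]
r5 m[ice→φ2] = [13, 11]
r5 m[snow→φ2] = [4, 10]
r5 m[snow→φ5] = [12, 11]
r5 m[rain→φ0] = [12, 6]
r5 m[rain→φ3] = [15, 15]
r5 m[rain→φ4] = [19, 15]
r5 m[slip→φ5] = [5, 3]
r5 m[slip→φ7] = [10, 8]
r5 m[sprk→φ3] = [7, 4]
r5 m[sprk→φ7] = [12, 6]
r6 m[φ0→sun] = [8, 11]
r6 m[φ0→rain] = [19, 20]
r6 m[φ1→sun] = [17, 15]
r6 m[φ1→ice] = [20, 19]
r6 m[φ2→ice] = [13, 9]
r6 m[φ2→snow] = [16, 17]
r6 m[φ3→rain] = [11, 6]
r6 m[φ3→sprk] = [22, 17]
r6 m[φ4→fog] = [17, 18]
r6 m[φ4→rain] = [15, 14]
r6 m[φ5→snow] = [6, 12]
r6 m[φ5→slip] = [17, 15]
r6 m[φ6→sun] = [13, 7]
r6 m[φ6→fog] = [22, 21]
r6 m[φ7→slip] = [9, 7]
r6 m[φ7→sprk] = [12, 9]
r6 m[sun→φ0] = [30, 22]
r6 m[sun→φ1] = [21, 18]
r6 m[sun→φ6] = [25, 26]
r6 m[fog→φ4] = [22, 21]
r6 m[fog→φ6] = [17, 18]
r6 m[ice→φ1] = [13, 9]
r6 m[ice→φ2] = [20, 19]
r6 m[snow→φ2] = [6, 12]
r6 m[snow→φ5] = [16, 17]
r6 m[rain→φ0] = [26, 20]
r6 m[rain→φ3] = [34, 34]
r6 m[rain→φ4] = [30, 26]
r6 m[slip→φ5] = [9, 7]
r6 m[slip→φ7] = [17, 15]
r6 m[sprk→φ3] = [12, 9]
r6 m[sprk→φ7] = [22, 17]
r7 m[φ0→sun] = [22, 25]
r7 m[φ0→rain] = [26, 27]
r7 m[φ1→sun] = [18, 16]
r7 m[φ1→ice] = [26, 25]
r7 m[φ2→ice] = [15, 11]
r7 m[φ2→snow] = [24, 25]
r7 m[φ3→rain] = [16, 11]
r7 m[φ3→sprk] = [41, 36]
r7 m[φ4→fog] = [28, 29]
r7 m[φ4→rain] = [25, 24]
r7 m[φ5→snow] = [10, 16]
r7 m[φ5→slip] = [21, 19]
r7 m[φ6→sun] = [24, 18]
r7 m[φ6→fog] = [27, 26]
r7 m[φ7→slip] = [20, 18]
r7 m[φ7→sprk] = [19, 16]
r7 m[sun→φ0] = [30, 22]
r7 m[sun→φ1] = [21, 18]
r7 m[sun→φ6] = [25, 26]
r7 m[fog→φ4] = [22, 21]
r7 m[fog→φ6] = [17, 18]
r7 m[ice→φ1] = [13, 9]
r7 m[ice→φ2] = [20, 19]
r7 m[snow→φ2] = [6, 12]
r7 m[snow→φ5] = [16, 17]
r7 m[rain→φ0] = [26, 20]
r7 m[rain→φ3] = [34, 34]
r7 m[rain→φ4] = [30, 26]
r7 m[slip→φ5] = [9, 7]
r7 m[slip→φ7] = [17, 15]
r7 m[sprk→φ3] = [12, 9]
r7 m[sprk→φ7] = [22, 17]
no fixed point within 7 rounds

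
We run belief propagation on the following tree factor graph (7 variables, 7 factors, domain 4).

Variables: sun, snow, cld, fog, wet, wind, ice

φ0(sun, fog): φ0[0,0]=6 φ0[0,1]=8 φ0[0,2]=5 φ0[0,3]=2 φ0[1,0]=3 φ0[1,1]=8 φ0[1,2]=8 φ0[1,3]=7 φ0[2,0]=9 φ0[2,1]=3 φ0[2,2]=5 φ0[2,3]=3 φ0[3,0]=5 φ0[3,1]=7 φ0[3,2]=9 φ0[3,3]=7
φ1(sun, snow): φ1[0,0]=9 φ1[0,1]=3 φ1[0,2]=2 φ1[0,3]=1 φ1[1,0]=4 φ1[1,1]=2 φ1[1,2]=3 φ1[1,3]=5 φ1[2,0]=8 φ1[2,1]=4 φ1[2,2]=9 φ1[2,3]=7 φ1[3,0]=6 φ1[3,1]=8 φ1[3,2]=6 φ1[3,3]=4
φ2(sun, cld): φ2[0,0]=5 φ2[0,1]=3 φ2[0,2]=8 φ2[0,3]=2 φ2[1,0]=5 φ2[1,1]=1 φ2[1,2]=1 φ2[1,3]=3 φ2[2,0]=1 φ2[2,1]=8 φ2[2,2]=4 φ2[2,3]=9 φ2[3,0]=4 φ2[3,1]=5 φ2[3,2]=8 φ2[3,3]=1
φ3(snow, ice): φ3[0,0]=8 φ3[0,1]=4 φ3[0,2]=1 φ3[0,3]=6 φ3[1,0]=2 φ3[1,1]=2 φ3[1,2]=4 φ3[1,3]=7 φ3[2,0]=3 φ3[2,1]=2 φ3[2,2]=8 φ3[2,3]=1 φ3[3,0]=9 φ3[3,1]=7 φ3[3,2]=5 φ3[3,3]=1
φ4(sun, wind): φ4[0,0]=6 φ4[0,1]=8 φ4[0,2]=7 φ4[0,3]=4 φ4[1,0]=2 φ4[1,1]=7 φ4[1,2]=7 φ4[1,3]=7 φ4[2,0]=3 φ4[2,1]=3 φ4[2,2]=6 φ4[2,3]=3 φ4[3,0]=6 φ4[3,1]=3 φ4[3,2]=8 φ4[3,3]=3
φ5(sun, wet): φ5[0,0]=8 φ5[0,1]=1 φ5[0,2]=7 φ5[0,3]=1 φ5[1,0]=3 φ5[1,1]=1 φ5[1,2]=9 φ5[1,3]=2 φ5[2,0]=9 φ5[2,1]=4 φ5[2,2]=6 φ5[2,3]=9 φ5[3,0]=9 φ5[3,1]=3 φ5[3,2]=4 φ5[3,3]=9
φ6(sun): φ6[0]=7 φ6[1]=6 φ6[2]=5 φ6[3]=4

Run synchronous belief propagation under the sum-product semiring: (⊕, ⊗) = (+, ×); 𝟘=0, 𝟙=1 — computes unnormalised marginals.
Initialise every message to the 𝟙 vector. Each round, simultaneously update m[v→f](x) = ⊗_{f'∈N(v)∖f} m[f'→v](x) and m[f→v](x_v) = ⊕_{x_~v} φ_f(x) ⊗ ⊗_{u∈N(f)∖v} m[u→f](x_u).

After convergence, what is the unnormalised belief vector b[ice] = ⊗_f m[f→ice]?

b[ice] = [421653150, 271939350, 307953300, 300296100]

init: all messages = 𝟙 over 4 values
r1 m[φ0→sun] = [21, 26, 20, 28]
r1 m[φ0→fog] = [23, 26, 27, 19]
r1 m[φ1→sun] = [15, 14, 28, 24]
r1 m[φ1→snow] = [27, 17, 20, 17]
r1 m[φ2→sun] = [18, 10, 22, 18]
r1 m[φ2→cld] = [15, 17, 21, 15]
r1 m[φ3→snow] = [19, 15, 14, 22]
r1 m[φ3→ice] = [22, 15, 18, 15]
r1 m[φ4→sun] = [25, 23, 15, 20]
r1 m[φ4→wind] = [17, 21, 28, 17]
r1 m[φ5→sun] = [17, 15, 28, 25]
r1 m[φ5→wet] = [29, 9, 26, 21]
r1 m[φ6→sun] = [7, 6, 5, 4]
r1 m[sun→φ0] = [1, 1, 1, 1]
r1 m[sun→φ1] = [1, 1, 1, 1]
r1 m[sun→φ2] = [1, 1, 1, 1]
r1 m[sun→φ4] = [1, 1, 1, 1]
r1 m[sun→φ5] = [1, 1, 1, 1]
r1 m[sun→φ6] = [1, 1, 1, 1]
r1 m[snow→φ1] = [1, 1, 1, 1]
r1 m[snow→φ3] = [1, 1, 1, 1]
r1 m[cld→φ2] = [1, 1, 1, 1]
r1 m[fog→φ0] = [1, 1, 1, 1]
r1 m[wet→φ5] = [1, 1, 1, 1]
r1 m[wind→φ4] = [1, 1, 1, 1]
r1 m[ice→φ3] = [1, 1, 1, 1]
r2 m[φ0→sun] = [21, 26, 20, 28]
r2 m[φ0→fog] = [23, 26, 27, 19]
r2 m[φ1→sun] = [15, 14, 28, 24]
r2 m[φ1→snow] = [27, 17, 20, 17]
r2 m[φ2→sun] = [18, 10, 22, 18]
r2 m[φ2→cld] = [15, 17, 21, 15]
r2 m[φ3→snow] = [19, 15, 14, 22]
r2 m[φ3→ice] = [22, 15, 18, 15]
r2 m[φ4→sun] = [25, 23, 15, 20]
r2 m[φ4→wind] = [17, 21, 28, 17]
r2 m[φ5→sun] = [17, 15, 28, 25]
r2 m[φ5→wet] = [29, 9, 26, 21]
r2 m[φ6→sun] = [7, 6, 5, 4]
r2 m[sun→φ0] = [803250, 289800, 1293600, 864000]
r2 m[sun→φ1] = [1124550, 538200, 924000, 1008000]
r2 m[sun→φ2] = [937125, 753480, 1176000, 1344000]
r2 m[sun→φ4] = [674730, 327600, 1724800, 1209600]
r2 m[sun→φ5] = [992250, 502320, 924000, 967680]
r2 m[sun→φ6] = [2409750, 1255800, 5174400, 6048000]
r2 m[snow→φ1] = [19, 15, 14, 22]
r2 m[snow→φ3] = [27, 17, 20, 17]
r2 m[cld→φ2] = [1, 1, 1, 1]
r2 m[fog→φ0] = [1, 1, 1, 1]
r2 m[wet→φ5] = [1, 1, 1, 1]
r2 m[wind→φ4] = [1, 1, 1, 1]
r2 m[ice→φ3] = [1, 1, 1, 1]
r3 m[φ0→sun] = [21, 26, 20, 28]
r3 m[φ0→fog] = [21651300, 18673200, 20578650, 13563900]
r3 m[φ1→sun] = [266, 258, 492, 406]
r3 m[φ1→snow] = [25713750, 16210050, 18227700, 14315550]
r3 m[φ2→sun] = [18, 10, 22, 18]
r3 m[φ2→cld] = [15005025, 19692855, 23706480, 16062690]
r3 m[φ3→snow] = [19, 15, 14, 22]
r3 m[φ3→ice] = [463, 301, 340, 318]
r3 m[φ4→sun] = [25, 23, 15, 20]
r3 m[φ4→wind] = [17135580, 16494240, 27041910, 13795320]
r3 m[φ5→sun] = [17, 15, 28, 25]
r3 m[φ5→wet] = [26470080, 8093610, 20881350, 19022010]
r3 m[φ6→sun] = [7, 6, 5, 4]
r3 m[sun→φ0] = [803250, 289800, 1293600, 864000]
r3 m[sun→φ1] = [1124550, 538200, 924000, 1008000]
r3 m[sun→φ2] = [937125, 753480, 1176000, 1344000]
r3 m[sun→φ4] = [674730, 327600, 1724800, 1209600]
r3 m[sun→φ5] = [992250, 502320, 924000, 967680]
r3 m[sun→φ6] = [2409750, 1255800, 5174400, 6048000]
r3 m[snow→φ1] = [19, 15, 14, 22]
r3 m[snow→φ3] = [27, 17, 20, 17]
r3 m[cld→φ2] = [1, 1, 1, 1]
r3 m[fog→φ0] = [1, 1, 1, 1]
r3 m[wet→φ5] = [1, 1, 1, 1]
r3 m[wind→φ4] = [1, 1, 1, 1]
r3 m[ice→φ3] = [1, 1, 1, 1]
r4 m[φ0→sun] = [21, 26, 20, 28]
r4 m[φ0→fog] = [21651300, 18673200, 20578650, 13563900]
r4 m[φ1→sun] = [266, 258, 492, 406]
r4 m[φ1→snow] = [25713750, 16210050, 18227700, 14315550]
r4 m[φ2→sun] = [18, 10, 22, 18]
r4 m[φ2→cld] = [15005025, 19692855, 23706480, 16062690]
r4 m[φ3→snow] = [19, 15, 14, 22]
r4 m[φ3→ice] = [463, 301, 340, 318]
r4 m[φ4→sun] = [25, 23, 15, 20]
r4 m[φ4→wind] = [17135580, 16494240, 27041910, 13795320]
r4 m[φ5→sun] = [17, 15, 28, 25]
r4 m[φ5→wet] = [26470080, 8093610, 20881350, 19022010]
r4 m[φ6→sun] = [7, 6, 5, 4]
r4 m[sun→φ0] = [14244300, 5340600, 22730400, 14616000]
r4 m[sun→φ1] = [1124550, 538200, 924000, 1008000]
r4 m[sun→φ2] = [16618350, 13885560, 20664000, 22736000]
r4 m[sun→φ4] = [11965212, 6037200, 30307200, 20462400]
r4 m[sun→φ5] = [17595900, 9257040, 16236000, 16369920]
r4 m[sun→φ6] = [42732900, 23142600, 90921600, 102312000]
r4 m[snow→φ1] = [19, 15, 14, 22]
r4 m[snow→φ3] = [25713750, 16210050, 18227700, 14315550]
r4 m[cld→φ2] = [1, 1, 1, 1]
r4 m[fog→φ0] = [1, 1, 1, 1]
r4 m[wet→φ5] = [1, 1, 1, 1]
r4 m[wind→φ4] = [1, 1, 1, 1]
r4 m[ice→φ3] = [1, 1, 1, 1]
r5 m[φ0→sun] = [21, 26, 20, 28]
r5 m[φ0→fog] = [379141200, 327182400, 359142300, 236376000]
r5 m[φ1→sun] = [266, 258, 492, 406]
r5 m[φ1→snow] = [25713750, 16210050, 18227700, 14315550]
r5 m[φ2→sun] = [18, 10, 22, 18]
r5 m[φ2→cld] = [264127550, 342732610, 411376360, 283605380]
r5 m[φ3→snow] = [19, 15, 14, 22]
r5 m[φ3→ice] = [421653150, 271939350, 307953300, 300296100]
r5 m[φ4→sun] = [25, 23, 15, 20]
r5 m[φ4→wind] = [297561672, 290290896, 471559284, 242430048]
r5 m[φ5→sun] = [17, 15, 28, 25]
r5 m[φ5→wet] = [461991600, 140906700, 369380340, 329563260]
r5 m[φ6→sun] = [7, 6, 5, 4]
r5 m[sun→φ0] = [14244300, 5340600, 22730400, 14616000]
r5 m[sun→φ1] = [1124550, 538200, 924000, 1008000]
r5 m[sun→φ2] = [16618350, 13885560, 20664000, 22736000]
r5 m[sun→φ4] = [11965212, 6037200, 30307200, 20462400]
r5 m[sun→φ5] = [17595900, 9257040, 16236000, 16369920]
r5 m[sun→φ6] = [42732900, 23142600, 90921600, 102312000]
r5 m[snow→φ1] = [19, 15, 14, 22]
r5 m[snow→φ3] = [25713750, 16210050, 18227700, 14315550]
r5 m[cld→φ2] = [1, 1, 1, 1]
r5 m[fog→φ0] = [1, 1, 1, 1]
r5 m[wet→φ5] = [1, 1, 1, 1]
r5 m[wind→φ4] = [1, 1, 1, 1]
r5 m[ice→φ3] = [1, 1, 1, 1]
r6 m[φ0→sun] = [21, 26, 20, 28]
r6 m[φ0→fog] = [379141200, 327182400, 359142300, 236376000]
r6 m[φ1→sun] = [266, 258, 492, 406]
r6 m[φ1→snow] = [25713750, 16210050, 18227700, 14315550]
r6 m[φ2→sun] = [18, 10, 22, 18]
r6 m[φ2→cld] = [264127550, 342732610, 411376360, 283605380]
r6 m[φ3→snow] = [19, 15, 14, 22]
r6 m[φ3→ice] = [421653150, 271939350, 307953300, 300296100]
r6 m[φ4→sun] = [25, 23, 15, 20]
r6 m[φ4→wind] = [297561672, 290290896, 471559284, 242430048]
r6 m[φ5→sun] = [17, 15, 28, 25]
r6 m[φ5→wet] = [461991600, 140906700, 369380340, 329563260]
r6 m[φ6→sun] = [7, 6, 5, 4]
r6 m[sun→φ0] = [14244300, 5340600, 22730400, 14616000]
r6 m[sun→φ1] = [1124550, 538200, 924000, 1008000]
r6 m[sun→φ2] = [16618350, 13885560, 20664000, 22736000]
r6 m[sun→φ4] = [11965212, 6037200, 30307200, 20462400]
r6 m[sun→φ5] = [17595900, 9257040, 16236000, 16369920]
r6 m[sun→φ6] = [42732900, 23142600, 90921600, 102312000]
r6 m[snow→φ1] = [19, 15, 14, 22]
r6 m[snow→φ3] = [25713750, 16210050, 18227700, 14315550]
r6 m[cld→φ2] = [1, 1, 1, 1]
r6 m[fog→φ0] = [1, 1, 1, 1]
r6 m[wet→φ5] = [1, 1, 1, 1]
r6 m[wind→φ4] = [1, 1, 1, 1]
r6 m[ice→φ3] = [1, 1, 1, 1]
fixed point reached at round 6
b[ice] = ⊗ incoming = [421653150, 271939350, 307953300, 300296100]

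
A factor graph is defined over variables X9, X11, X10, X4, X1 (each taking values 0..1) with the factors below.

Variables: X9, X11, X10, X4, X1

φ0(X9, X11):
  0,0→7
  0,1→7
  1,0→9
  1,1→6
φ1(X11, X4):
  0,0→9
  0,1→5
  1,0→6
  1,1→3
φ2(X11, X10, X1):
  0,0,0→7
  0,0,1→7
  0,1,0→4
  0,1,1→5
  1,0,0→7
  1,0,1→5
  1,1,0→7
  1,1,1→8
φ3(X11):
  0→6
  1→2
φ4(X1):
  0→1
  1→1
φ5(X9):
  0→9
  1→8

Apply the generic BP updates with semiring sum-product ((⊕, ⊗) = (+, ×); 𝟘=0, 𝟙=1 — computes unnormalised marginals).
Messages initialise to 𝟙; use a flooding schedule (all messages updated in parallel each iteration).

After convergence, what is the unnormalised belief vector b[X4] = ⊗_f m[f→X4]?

init: all messages = 𝟙 over 2 values
r1 m[φ0→X9] = [14, 15]
r1 m[φ0→X11] = [16, 13]
r1 m[φ1→X11] = [14, 9]
r1 m[φ1→X4] = [15, 8]
r1 m[φ2→X11] = [23, 27]
r1 m[φ2→X10] = [26, 24]
r1 m[φ2→X1] = [25, 25]
r1 m[φ3→X11] = [6, 2]
r1 m[φ4→X1] = [1, 1]
r1 m[φ5→X9] = [9, 8]
r1 m[X9→φ0] = [1, 1]
r1 m[X9→φ5] = [1, 1]
r1 m[X11→φ0] = [1, 1]
r1 m[X11→φ1] = [1, 1]
r1 m[X11→φ2] = [1, 1]
r1 m[X11→φ3] = [1, 1]
r1 m[X10→φ2] = [1, 1]
r1 m[X4→φ1] = [1, 1]
r1 m[X1→φ2] = [1, 1]
r1 m[X1→φ4] = [1, 1]
r2 m[φ0→X9] = [14, 15]
r2 m[φ0→X11] = [16, 13]
r2 m[φ1→X11] = [14, 9]
r2 m[φ1→X4] = [15, 8]
r2 m[φ2→X11] = [23, 27]
r2 m[φ2→X10] = [26, 24]
r2 m[φ2→X1] = [25, 25]
r2 m[φ3→X11] = [6, 2]
r2 m[φ4→X1] = [1, 1]
r2 m[φ5→X9] = [9, 8]
r2 m[X9→φ0] = [9, 8]
r2 m[X9→φ5] = [14, 15]
r2 m[X11→φ0] = [1932, 486]
r2 m[X11→φ1] = [2208, 702]
r2 m[X11→φ2] = [1344, 234]
r2 m[X11→φ3] = [5152, 3159]
r2 m[X10→φ2] = [1, 1]
r2 m[X4→φ1] = [1, 1]
r2 m[X1→φ2] = [1, 1]
r2 m[X1→φ4] = [25, 25]
r3 m[φ0→X9] = [16926, 20304]
r3 m[φ0→X11] = [135, 111]
r3 m[φ1→X11] = [14, 9]
r3 m[φ1→X4] = [24084, 13146]
r3 m[φ2→X11] = [23, 27]
r3 m[φ2→X10] = [21624, 15606]
r3 m[φ2→X1] = [18060, 19170]
r3 m[φ3→X11] = [6, 2]
r3 m[φ4→X1] = [1, 1]
r3 m[φ5→X9] = [9, 8]
r3 m[X9→φ0] = [9, 8]
r3 m[X9→φ5] = [14, 15]
r3 m[X11→φ0] = [1932, 486]
r3 m[X11→φ1] = [2208, 702]
r3 m[X11→φ2] = [1344, 234]
r3 m[X11→φ3] = [5152, 3159]
r3 m[X10→φ2] = [1, 1]
r3 m[X4→φ1] = [1, 1]
r3 m[X1→φ2] = [1, 1]
r3 m[X1→φ4] = [25, 25]
r4 m[φ0→X9] = [16926, 20304]
r4 m[φ0→X11] = [135, 111]
r4 m[φ1→X11] = [14, 9]
r4 m[φ1→X4] = [24084, 13146]
r4 m[φ2→X11] = [23, 27]
r4 m[φ2→X10] = [21624, 15606]
r4 m[φ2→X1] = [18060, 19170]
r4 m[φ3→X11] = [6, 2]
r4 m[φ4→X1] = [1, 1]
r4 m[φ5→X9] = [9, 8]
r4 m[X9→φ0] = [9, 8]
r4 m[X9→φ5] = [16926, 20304]
r4 m[X11→φ0] = [1932, 486]
r4 m[X11→φ1] = [18630, 5994]
r4 m[X11→φ2] = [11340, 1998]
r4 m[X11→φ3] = [43470, 26973]
r4 m[X10→φ2] = [1, 1]
r4 m[X4→φ1] = [1, 1]
r4 m[X1→φ2] = [1, 1]
r4 m[X1→φ4] = [18060, 19170]
r5 m[φ0→X9] = [16926, 20304]
r5 m[φ0→X11] = [135, 111]
r5 m[φ1→X11] = [14, 9]
r5 m[φ1→X4] = [203634, 111132]
r5 m[φ2→X11] = [23, 27]
r5 m[φ2→X10] = [182736, 132030]
r5 m[φ2→X1] = [152712, 162054]
r5 m[φ3→X11] = [6, 2]
r5 m[φ4→X1] = [1, 1]
r5 m[φ5→X9] = [9, 8]
r5 m[X9→φ0] = [9, 8]
r5 m[X9→φ5] = [16926, 20304]
r5 m[X11→φ0] = [1932, 486]
r5 m[X11→φ1] = [18630, 5994]
r5 m[X11→φ2] = [11340, 1998]
r5 m[X11→φ3] = [43470, 26973]
r5 m[X10→φ2] = [1, 1]
r5 m[X4→φ1] = [1, 1]
r5 m[X1→φ2] = [1, 1]
r5 m[X1→φ4] = [18060, 19170]
r6 m[φ0→X9] = [16926, 20304]
r6 m[φ0→X11] = [135, 111]
r6 m[φ1→X11] = [14, 9]
r6 m[φ1→X4] = [203634, 111132]
r6 m[φ2→X11] = [23, 27]
r6 m[φ2→X10] = [182736, 132030]
r6 m[φ2→X1] = [152712, 162054]
r6 m[φ3→X11] = [6, 2]
r6 m[φ4→X1] = [1, 1]
r6 m[φ5→X9] = [9, 8]
r6 m[X9→φ0] = [9, 8]
r6 m[X9→φ5] = [16926, 20304]
r6 m[X11→φ0] = [1932, 486]
r6 m[X11→φ1] = [18630, 5994]
r6 m[X11→φ2] = [11340, 1998]
r6 m[X11→φ3] = [43470, 26973]
r6 m[X10→φ2] = [1, 1]
r6 m[X4→φ1] = [1, 1]
r6 m[X1→φ2] = [1, 1]
r6 m[X1→φ4] = [152712, 162054]
r7 m[φ0→X9] = [16926, 20304]
r7 m[φ0→X11] = [135, 111]
r7 m[φ1→X11] = [14, 9]
r7 m[φ1→X4] = [203634, 111132]
r7 m[φ2→X11] = [23, 27]
r7 m[φ2→X10] = [182736, 132030]
r7 m[φ2→X1] = [152712, 162054]
r7 m[φ3→X11] = [6, 2]
r7 m[φ4→X1] = [1, 1]
r7 m[φ5→X9] = [9, 8]
r7 m[X9→φ0] = [9, 8]
r7 m[X9→φ5] = [16926, 20304]
r7 m[X11→φ0] = [1932, 486]
r7 m[X11→φ1] = [18630, 5994]
r7 m[X11→φ2] = [11340, 1998]
r7 m[X11→φ3] = [43470, 26973]
r7 m[X10→φ2] = [1, 1]
r7 m[X4→φ1] = [1, 1]
r7 m[X1→φ2] = [1, 1]
r7 m[X1→φ4] = [152712, 162054]
fixed point reached at round 7
b[X4] = ⊗ incoming = [203634, 111132]

b[X4] = [203634, 111132]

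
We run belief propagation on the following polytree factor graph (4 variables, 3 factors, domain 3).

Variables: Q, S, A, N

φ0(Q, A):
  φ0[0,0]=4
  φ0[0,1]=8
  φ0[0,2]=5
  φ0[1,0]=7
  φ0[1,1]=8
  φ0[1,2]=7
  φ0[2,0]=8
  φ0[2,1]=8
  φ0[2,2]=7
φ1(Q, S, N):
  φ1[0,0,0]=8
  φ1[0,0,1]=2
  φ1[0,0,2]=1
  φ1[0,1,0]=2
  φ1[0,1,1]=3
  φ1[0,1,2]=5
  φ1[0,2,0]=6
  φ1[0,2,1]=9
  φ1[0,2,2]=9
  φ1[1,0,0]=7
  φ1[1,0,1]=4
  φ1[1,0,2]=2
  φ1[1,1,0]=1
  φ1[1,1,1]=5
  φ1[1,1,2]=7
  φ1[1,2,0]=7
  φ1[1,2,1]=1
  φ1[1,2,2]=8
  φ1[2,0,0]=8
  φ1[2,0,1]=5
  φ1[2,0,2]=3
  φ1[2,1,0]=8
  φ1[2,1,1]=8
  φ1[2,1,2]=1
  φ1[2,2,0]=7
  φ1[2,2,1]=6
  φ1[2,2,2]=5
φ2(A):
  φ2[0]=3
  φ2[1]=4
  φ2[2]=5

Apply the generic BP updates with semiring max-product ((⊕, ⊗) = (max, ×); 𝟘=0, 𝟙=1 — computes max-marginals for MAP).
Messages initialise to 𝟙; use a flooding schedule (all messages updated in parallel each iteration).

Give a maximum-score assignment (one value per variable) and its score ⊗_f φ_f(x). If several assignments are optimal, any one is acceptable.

assignment: (Q=0, S=2, A=1, N=1); score = 288

init: all messages = 𝟙 over 3 values
r1 m[φ0→Q] = [8, 8, 8]
r1 m[φ0→A] = [8, 8, 7]
r1 m[φ1→Q] = [9, 8, 8]
r1 m[φ1→S] = [8, 8, 9]
r1 m[φ1→N] = [8, 9, 9]
r1 m[φ2→A] = [3, 4, 5]
r1 m[Q→φ0] = [1, 1, 1]
r1 m[Q→φ1] = [1, 1, 1]
r1 m[S→φ1] = [1, 1, 1]
r1 m[A→φ0] = [1, 1, 1]
r1 m[A→φ2] = [1, 1, 1]
r1 m[N→φ1] = [1, 1, 1]
r2 m[φ0→Q] = [8, 8, 8]
r2 m[φ0→A] = [8, 8, 7]
r2 m[φ1→Q] = [9, 8, 8]
r2 m[φ1→S] = [8, 8, 9]
r2 m[φ1→N] = [8, 9, 9]
r2 m[φ2→A] = [3, 4, 5]
r2 m[Q→φ0] = [9, 8, 8]
r2 m[Q→φ1] = [8, 8, 8]
r2 m[S→φ1] = [1, 1, 1]
r2 m[A→φ0] = [3, 4, 5]
r2 m[A→φ2] = [8, 8, 7]
r2 m[N→φ1] = [1, 1, 1]
r3 m[φ0→Q] = [32, 35, 35]
r3 m[φ0→A] = [64, 72, 56]
r3 m[φ1→Q] = [9, 8, 8]
r3 m[φ1→S] = [64, 64, 72]
r3 m[φ1→N] = [64, 72, 72]
r3 m[φ2→A] = [3, 4, 5]
r3 m[Q→φ0] = [9, 8, 8]
r3 m[Q→φ1] = [8, 8, 8]
r3 m[S→φ1] = [1, 1, 1]
r3 m[A→φ0] = [3, 4, 5]
r3 m[A→φ2] = [8, 8, 7]
r3 m[N→φ1] = [1, 1, 1]
r4 m[φ0→Q] = [32, 35, 35]
r4 m[φ0→A] = [64, 72, 56]
r4 m[φ1→Q] = [9, 8, 8]
r4 m[φ1→S] = [64, 64, 72]
r4 m[φ1→N] = [64, 72, 72]
r4 m[φ2→A] = [3, 4, 5]
r4 m[Q→φ0] = [9, 8, 8]
r4 m[Q→φ1] = [32, 35, 35]
r4 m[S→φ1] = [1, 1, 1]
r4 m[A→φ0] = [3, 4, 5]
r4 m[A→φ2] = [64, 72, 56]
r4 m[N→φ1] = [1, 1, 1]
r5 m[φ0→Q] = [32, 35, 35]
r5 m[φ0→A] = [64, 72, 56]
r5 m[φ1→Q] = [9, 8, 8]
r5 m[φ1→S] = [280, 280, 288]
r5 m[φ1→N] = [280, 288, 288]
r5 m[φ2→A] = [3, 4, 5]
r5 m[Q→φ0] = [9, 8, 8]
r5 m[Q→φ1] = [32, 35, 35]
r5 m[S→φ1] = [1, 1, 1]
r5 m[A→φ0] = [3, 4, 5]
r5 m[A→φ2] = [64, 72, 56]
r5 m[N→φ1] = [1, 1, 1]
r6 m[φ0→Q] = [32, 35, 35]
r6 m[φ0→A] = [64, 72, 56]
r6 m[φ1→Q] = [9, 8, 8]
r6 m[φ1→S] = [280, 280, 288]
r6 m[φ1→N] = [280, 288, 288]
r6 m[φ2→A] = [3, 4, 5]
r6 m[Q→φ0] = [9, 8, 8]
r6 m[Q→φ1] = [32, 35, 35]
r6 m[S→φ1] = [1, 1, 1]
r6 m[A→φ0] = [3, 4, 5]
r6 m[A→φ2] = [64, 72, 56]
r6 m[N→φ1] = [1, 1, 1]
fixed point reached at round 6
traceback from Q: (Q=0, S=2, A=1, N=1), score=288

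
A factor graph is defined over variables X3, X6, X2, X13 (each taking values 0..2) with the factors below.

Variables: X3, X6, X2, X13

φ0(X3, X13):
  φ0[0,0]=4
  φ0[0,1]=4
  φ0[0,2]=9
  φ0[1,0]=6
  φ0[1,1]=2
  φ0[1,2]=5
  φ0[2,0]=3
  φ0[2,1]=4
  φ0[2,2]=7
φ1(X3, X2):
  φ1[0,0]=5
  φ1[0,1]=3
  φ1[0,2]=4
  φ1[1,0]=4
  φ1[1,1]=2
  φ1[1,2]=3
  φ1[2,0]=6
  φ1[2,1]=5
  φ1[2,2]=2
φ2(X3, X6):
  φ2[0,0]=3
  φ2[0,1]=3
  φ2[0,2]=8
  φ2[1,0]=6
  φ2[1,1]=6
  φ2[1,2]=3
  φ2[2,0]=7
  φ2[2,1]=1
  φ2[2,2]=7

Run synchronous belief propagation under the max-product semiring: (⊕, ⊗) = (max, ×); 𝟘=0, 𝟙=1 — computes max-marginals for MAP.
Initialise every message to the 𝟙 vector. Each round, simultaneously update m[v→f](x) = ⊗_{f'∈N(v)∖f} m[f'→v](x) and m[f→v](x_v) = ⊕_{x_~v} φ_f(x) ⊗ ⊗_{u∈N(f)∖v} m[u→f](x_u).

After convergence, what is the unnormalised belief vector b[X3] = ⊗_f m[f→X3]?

b[X3] = [360, 144, 294]

init: all messages = 𝟙 over 3 values
r1 m[φ0→X3] = [9, 6, 7]
r1 m[φ0→X13] = [6, 4, 9]
r1 m[φ1→X3] = [5, 4, 6]
r1 m[φ1→X2] = [6, 5, 4]
r1 m[φ2→X3] = [8, 6, 7]
r1 m[φ2→X6] = [7, 6, 8]
r1 m[X3→φ0] = [1, 1, 1]
r1 m[X3→φ1] = [1, 1, 1]
r1 m[X3→φ2] = [1, 1, 1]
r1 m[X6→φ2] = [1, 1, 1]
r1 m[X2→φ1] = [1, 1, 1]
r1 m[X13→φ0] = [1, 1, 1]
r2 m[φ0→X3] = [9, 6, 7]
r2 m[φ0→X13] = [6, 4, 9]
r2 m[φ1→X3] = [5, 4, 6]
r2 m[φ1→X2] = [6, 5, 4]
r2 m[φ2→X3] = [8, 6, 7]
r2 m[φ2→X6] = [7, 6, 8]
r2 m[X3→φ0] = [40, 24, 42]
r2 m[X3→φ1] = [72, 36, 49]
r2 m[X3→φ2] = [45, 24, 42]
r2 m[X6→φ2] = [1, 1, 1]
r2 m[X2→φ1] = [1, 1, 1]
r2 m[X13→φ0] = [1, 1, 1]
r3 m[φ0→X3] = [9, 6, 7]
r3 m[φ0→X13] = [160, 168, 360]
r3 m[φ1→X3] = [5, 4, 6]
r3 m[φ1→X2] = [360, 245, 288]
r3 m[φ2→X3] = [8, 6, 7]
r3 m[φ2→X6] = [294, 144, 360]
r3 m[X3→φ0] = [40, 24, 42]
r3 m[X3→φ1] = [72, 36, 49]
r3 m[X3→φ2] = [45, 24, 42]
r3 m[X6→φ2] = [1, 1, 1]
r3 m[X2→φ1] = [1, 1, 1]
r3 m[X13→φ0] = [1, 1, 1]
r4 m[φ0→X3] = [9, 6, 7]
r4 m[φ0→X13] = [160, 168, 360]
r4 m[φ1→X3] = [5, 4, 6]
r4 m[φ1→X2] = [360, 245, 288]
r4 m[φ2→X3] = [8, 6, 7]
r4 m[φ2→X6] = [294, 144, 360]
r4 m[X3→φ0] = [40, 24, 42]
r4 m[X3→φ1] = [72, 36, 49]
r4 m[X3→φ2] = [45, 24, 42]
r4 m[X6→φ2] = [1, 1, 1]
r4 m[X2→φ1] = [1, 1, 1]
r4 m[X13→φ0] = [1, 1, 1]
fixed point reached at round 4
b[X3] = ⊗ incoming = [360, 144, 294]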